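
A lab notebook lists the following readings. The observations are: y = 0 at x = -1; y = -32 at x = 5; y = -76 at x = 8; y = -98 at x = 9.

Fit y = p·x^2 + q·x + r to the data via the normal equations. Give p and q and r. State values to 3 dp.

The normal equations are: 11283·p + 1365·q + 171·r = -13602;  1365·p + 171·q + 21·r = -1650;  171·p + 21·q + 4·r = -206.
Inverting the 3×3 Gram matrix, [p, q, r]ᵀ = [-2855/2558, -1979/2558, 352/1279]ᵀ.

p = -1.116, q = -0.774, r = 0.275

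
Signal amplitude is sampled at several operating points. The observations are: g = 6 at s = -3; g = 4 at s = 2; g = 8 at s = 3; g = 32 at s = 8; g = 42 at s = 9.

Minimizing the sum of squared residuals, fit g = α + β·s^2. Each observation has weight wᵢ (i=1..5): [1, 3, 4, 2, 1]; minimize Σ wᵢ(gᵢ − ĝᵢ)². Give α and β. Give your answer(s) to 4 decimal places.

Forming AᵀWA = [[11, 266]; [266, 15206]] and AᵀWg = [156, 7888]ᵀ gives AᵀWA·[α, β]ᵀ = AᵀWg.
Δ = 11·15206 − 266² = 96510.
α = (156·15206 − 266·7888)/96510 = 136964/48255; β = (11·7888 − 266·156)/96510 = 22636/48255.

α = 2.8383, β = 0.4691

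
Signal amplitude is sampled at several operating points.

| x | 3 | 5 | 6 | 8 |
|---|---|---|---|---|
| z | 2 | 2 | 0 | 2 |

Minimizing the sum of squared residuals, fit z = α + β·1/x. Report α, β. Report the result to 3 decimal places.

Sums needed: Σ1 = 4, Σ1/x = 33/40, Σ1/x·1/x = 2801/14400.
And Σz = 6, Σ1/x·z = 79/60.
Eliminating β: (2801/14400)·(row 1) − (33/40)·(row 2) gives (1403/14400)·α = (2801/14400)·6 − (33/40)·(79/60) = 97/1200, so α = 1164/1403.
Then β = ((79/60) − (33/40)·(1164/1403))/(2801/14400) = 4560/1403.

α = 0.830, β = 3.250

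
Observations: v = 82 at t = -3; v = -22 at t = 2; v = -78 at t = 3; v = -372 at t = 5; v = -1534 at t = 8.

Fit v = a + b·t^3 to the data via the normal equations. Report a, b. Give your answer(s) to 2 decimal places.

Sums needed: Σ1 = 5, Σt^3 = 645, Σt^3·t^3 = 279291.
Right-hand side: Σv = -1924, Σt^3·v = -836404.
So AᵀA·[a, b]ᵀ = Aᵀv: [[5, 645]; [645, 279291]]·[a, b]ᵀ = [-1924, -836404]ᵀ.
Eliminating b: 279291·(row 1) − 645·(row 2) gives 980430·a = 279291·(-1924) − 645·(-836404) = 2124696, so a = 354116/163405.
Then b = ((-836404) − 645·(354116/163405))/279291 = -294104/98043.

a = 2.17, b = -3.00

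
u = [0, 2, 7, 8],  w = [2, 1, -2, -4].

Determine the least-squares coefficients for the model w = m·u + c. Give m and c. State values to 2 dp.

Normal-equation sums: Σu·u = 117, Σu = 17, Σ1 = 4.
And Σu·w = -44, Σw = -3.
Normal equations: [[117, 17]; [17, 4]]·[m, c]ᵀ = [-44, -3]ᵀ.
det = 117·4 − 17² = 179.
m = ((-44)·4 − 17·(-3))/179 = -125/179; c = (117·(-3) − 17·(-44))/179 = 397/179.

m = -0.70, c = 2.22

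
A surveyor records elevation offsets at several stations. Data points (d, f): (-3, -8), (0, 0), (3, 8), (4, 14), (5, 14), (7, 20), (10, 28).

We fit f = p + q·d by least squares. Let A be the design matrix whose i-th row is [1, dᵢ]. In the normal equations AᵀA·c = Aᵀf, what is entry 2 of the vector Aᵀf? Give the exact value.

594

Entry 2 ↔ basis d, so (Aᵀf)_{2} = Σᵢ (d)·fᵢ = (-3)·(-8) + (0)·(0) + (3)·(8) + (4)·(14) + (5)·(14) + (7)·(20) + (10)·(28) = 594.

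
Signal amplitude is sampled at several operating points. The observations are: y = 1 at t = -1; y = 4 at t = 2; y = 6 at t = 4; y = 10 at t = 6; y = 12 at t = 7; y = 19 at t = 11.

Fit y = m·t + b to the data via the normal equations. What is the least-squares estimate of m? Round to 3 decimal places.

Entries of AᵀA: Σt·t = 227, Σt = 29, Σ1 = 6.
Moment sums: Σt·y = 384, Σy = 52.
Δ = 227·6 − 29² = 521.
m = (384·6 − 29·52)/521 = 796/521; b = (227·52 − 29·384)/521 = 668/521.

m = 1.528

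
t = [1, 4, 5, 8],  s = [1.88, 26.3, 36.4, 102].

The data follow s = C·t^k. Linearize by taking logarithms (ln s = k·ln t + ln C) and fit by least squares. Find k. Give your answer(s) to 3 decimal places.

k = 1.901

Taking logs, ln s = k·ln t + ln C, so regress ln s on ln t.
XᵀX = [[8.8362, 5.0752]; [5.0752, 4]], rhs = [19.9352, 12.1204]ᵀ  (here Σln t = 5.0752, Σ(ln t)² = 8.8362, Σln s = 12.1204, Σln t·ln s = 19.9352).
Solving (det = 9.5873): k = 1.90123, ln C = 0.61783.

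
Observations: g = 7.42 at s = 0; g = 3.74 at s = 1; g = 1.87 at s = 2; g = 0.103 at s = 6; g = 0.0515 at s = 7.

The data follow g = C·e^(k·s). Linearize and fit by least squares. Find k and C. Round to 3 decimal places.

k = -0.714, C = 7.589

Linearized form: ln g = k·s + ln C. From the 5 transformed points,
Σs = 16.0000, Σ(s)² = 90.0000, Σln g = -1.2900, Σs·ln g = -31.8304.
Equations: 90.0000·k + 16.0000·ln C = -31.8304;  16.0000·k + 5·ln C = -1.2900.
Slope k = (n·Σs·ln g − Σs·Σln g)/(n·Σ(s)² − (Σs)²) = (5·-31.8304 − 16.0000·-1.2900)/194.0000 = -0.71398; ln C = (Σln g − k·Σs)/n = 2.02674, so C = exp(2.02674) = 7.58928.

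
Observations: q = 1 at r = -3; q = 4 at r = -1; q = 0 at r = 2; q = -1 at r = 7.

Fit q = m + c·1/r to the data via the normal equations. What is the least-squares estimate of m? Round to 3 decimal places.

XᵀX·[m, c]ᵀ = Xᵀq reads: 4·m + (-29/42)·c = 4;  (-29/42)·m + (2437/1764)·c = -94/21.
(Σ1 = 4, Σ1/r = -29/42, Σ1/r·1/r = 2437/1764, Σq = 4, Σ1/r·q = -94/21.)
Eliminating c: (2437/1764)·(row 1) − (-29/42)·(row 2) gives (2969/588)·m = (2437/1764)·4 − (-29/42)·(-94/21) = 358/147, so m = 1432/2969.
Then c = ((-94/21) − (-29/42)·(1432/2969))/(2437/1764) = -8904/2969.

m = 0.482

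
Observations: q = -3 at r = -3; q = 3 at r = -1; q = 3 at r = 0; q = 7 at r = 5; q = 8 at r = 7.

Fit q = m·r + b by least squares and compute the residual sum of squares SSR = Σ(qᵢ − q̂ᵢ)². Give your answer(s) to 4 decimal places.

With design matrix A, AᵀA = [[84, 8]; [8, 5]] and Aᵀq = [97, 18]ᵀ.
det = 84·5 − 8² = 356.
m = (97·5 − 8·18)/356 = 341/356; b = (84·18 − 8·97)/356 = 184/89.
Residuals: -781/356, 673/356, 83/89, 51/356, -275/356; SSR = 3515/356.

SSR = 9.8736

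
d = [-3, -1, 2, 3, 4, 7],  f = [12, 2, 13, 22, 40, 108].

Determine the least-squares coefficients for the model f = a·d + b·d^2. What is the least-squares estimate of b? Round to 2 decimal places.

b = 1.95

Setting ∂/∂a … = 0 gives: 88·a + 414·b = 970;  414·a + 2836·b = 6292.
(Σd·d = 88, Σd·d^2 = 414, Σd^2·d^2 = 2836, Σd·f = 970, Σd^2·f = 6292.)
Determinant 88·2836 − 414² = 78172.
a = (970·2836 − 414·6292)/78172 = 36508/19543; b = (88·6292 − 414·970)/78172 = 38029/19543.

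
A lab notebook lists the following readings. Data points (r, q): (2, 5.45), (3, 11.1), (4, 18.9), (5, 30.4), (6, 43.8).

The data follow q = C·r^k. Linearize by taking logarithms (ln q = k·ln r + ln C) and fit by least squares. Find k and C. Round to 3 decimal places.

k = 1.899, C = 1.416

Let Y = ln q. Fitting Y = k·ln r + ln C by least squares:
XᵀX = [[9.4099, 6.5793]; [6.5793, 5]], rhs = [20.1617, 14.2358]ᵀ  (here Σln r = 6.5793, Σ(ln r)² = 9.4099, Σln q = 14.2358, Σln r·ln q = 20.1617).
Solving (det = 3.7630): k = 1.89943, ln C = 0.34780, so C = exp(0.34780) = 1.41595.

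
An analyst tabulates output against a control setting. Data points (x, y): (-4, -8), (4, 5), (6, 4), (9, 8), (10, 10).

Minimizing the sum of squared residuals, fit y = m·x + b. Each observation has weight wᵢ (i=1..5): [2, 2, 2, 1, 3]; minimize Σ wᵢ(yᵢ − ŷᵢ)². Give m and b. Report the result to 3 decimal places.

m = 1.246, b = -2.353

The normal system MᵀWM·[m, b]ᵀ = MᵀWy is [[517, 51]; [51, 10]]·[m, b]ᵀ = [524, 40]ᵀ.
det = 517·10 − 51² = 2569.
m = (524·10 − 51·40)/2569 = 3200/2569; b = (517·40 − 51·524)/2569 = -6044/2569.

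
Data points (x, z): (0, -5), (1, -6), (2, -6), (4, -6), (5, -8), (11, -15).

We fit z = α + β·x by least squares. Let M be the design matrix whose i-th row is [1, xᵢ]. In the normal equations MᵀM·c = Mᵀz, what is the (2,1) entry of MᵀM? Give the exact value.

23

Row 2 ↔ basis x, column 1 ↔ basis 1, so (MᵀM)_{2,1} = Σᵢ x = (0)·(1) + (1)·(1) + (2)·(1) + (4)·(1) + (5)·(1) + (11)·(1) = 23.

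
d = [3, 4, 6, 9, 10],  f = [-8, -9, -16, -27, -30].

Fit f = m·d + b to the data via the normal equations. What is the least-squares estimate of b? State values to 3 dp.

b = 3.161

Normal-equation sums: Σd·d = 242, Σd = 32, Σ1 = 5.
Moment sums: Σd·f = -699, Σf = -90.
Normal equations: [[242, 32]; [32, 5]]·[m, b]ᵀ = [-699, -90]ᵀ.
Eliminating b: 5·(row 1) − 32·(row 2) gives 186·m = 5·(-699) − 32·(-90) = -615, so m = -205/62.
Then b = ((-90) − 32·(-205/62))/5 = 98/31.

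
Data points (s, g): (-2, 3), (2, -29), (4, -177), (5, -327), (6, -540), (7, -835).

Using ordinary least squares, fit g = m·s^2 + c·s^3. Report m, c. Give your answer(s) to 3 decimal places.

m = -3.126, c = -1.986

XᵀX·[m, c]ᵀ = Xᵀg reads: 4610·m + 28732·c = -71466;  28732·m + 184154·c = -455504.
Δ = 4610·184154 − 28732² = 23422116.
m = ((-71466)·184154 − 28732·(-455504))/23422116 = -18302209/5855529; c = (4610·(-455504) − 28732·(-71466))/23422116 = -11628082/5855529.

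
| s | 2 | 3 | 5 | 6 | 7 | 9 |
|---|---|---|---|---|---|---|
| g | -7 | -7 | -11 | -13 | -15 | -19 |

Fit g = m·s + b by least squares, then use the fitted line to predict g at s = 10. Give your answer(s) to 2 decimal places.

ĝ = -20.40

Forming XᵀX = [[204, 32]; [32, 6]] and Xᵀg = [-444, -72]ᵀ gives XᵀX·[m, b]ᵀ = Xᵀg.
Δ = 204·6 − 32² = 200.
m = ((-444)·6 − 32·(-72))/200 = -9/5; b = (204·(-72) − 32·(-444))/200 = -12/5.
At s = 10: ĝ = (-9/5)·(10) + (-12/5)·(1) = -102/5.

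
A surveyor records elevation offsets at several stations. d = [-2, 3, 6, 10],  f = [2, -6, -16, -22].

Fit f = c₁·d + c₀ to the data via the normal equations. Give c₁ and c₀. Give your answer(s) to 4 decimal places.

With design matrix X, XᵀX = [[149, 17]; [17, 4]] and Xᵀf = [-338, -42]ᵀ.
det = 149·4 − 17² = 307.
c₁ = ((-338)·4 − 17·(-42))/307 = -638/307; c₀ = (149·(-42) − 17·(-338))/307 = -512/307.

c₁ = -2.0782, c₀ = -1.6678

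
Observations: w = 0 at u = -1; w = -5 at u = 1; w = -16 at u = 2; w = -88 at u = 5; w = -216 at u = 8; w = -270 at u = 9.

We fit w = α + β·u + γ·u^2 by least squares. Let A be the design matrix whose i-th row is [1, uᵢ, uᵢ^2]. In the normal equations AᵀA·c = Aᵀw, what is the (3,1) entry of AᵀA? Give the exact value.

176

Row 3 ↔ basis u^2, column 1 ↔ basis 1, so (AᵀA)_{3,1} = Σᵢ u^2 = (1)·(1) + (1)·(1) + (4)·(1) + (25)·(1) + (64)·(1) + (81)·(1) = 176.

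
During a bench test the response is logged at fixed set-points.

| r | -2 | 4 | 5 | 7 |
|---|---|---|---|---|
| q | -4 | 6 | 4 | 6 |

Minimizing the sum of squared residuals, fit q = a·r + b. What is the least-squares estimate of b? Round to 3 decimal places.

b = -1.044

Compute the Gram sums: Σr·r = 94, Σr = 14, Σ1 = 4.
For Mᵀq: Σr·q = 94, Σq = 12.
So MᵀM·[a, b]ᵀ = Mᵀq: [[94, 14]; [14, 4]]·[a, b]ᵀ = [94, 12]ᵀ.
det = 94·4 − 14² = 180.
a = (94·4 − 14·12)/180 = 52/45; b = (94·12 − 14·94)/180 = -47/45.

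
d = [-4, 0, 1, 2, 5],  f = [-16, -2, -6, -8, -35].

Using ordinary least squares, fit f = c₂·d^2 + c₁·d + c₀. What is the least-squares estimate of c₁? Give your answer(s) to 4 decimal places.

Compute the Gram sums: Σd^2·d^2 = 898, Σd^2·d = 70, Σd^2 = 46, Σd·d = 46, Σd = 4, Σ1 = 5.
For Xᵀf: Σd^2·f = -1169, Σd·f = -133, Σf = -67.
Inverting the 3×3 Gram matrix, [c₂, c₁, c₀]ᵀ = [-26269/24024, -24191/24024, -10149/4004]ᵀ.

c₁ = -1.0070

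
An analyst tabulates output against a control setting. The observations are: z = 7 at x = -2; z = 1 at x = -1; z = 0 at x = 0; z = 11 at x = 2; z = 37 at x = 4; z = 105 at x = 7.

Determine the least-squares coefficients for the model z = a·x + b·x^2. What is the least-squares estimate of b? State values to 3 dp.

b = 2.004

MᵀM·[a, b]ᵀ = Mᵀz reads: 74·a + 406·b = 890;  406·a + 2690·b = 5810.
Eliminating b: 2690·(row 1) − 406·(row 2) gives 34224·a = 2690·890 − 406·5810 = 35240, so a = 4405/4278.
Then b = (5810 − 406·(4405/4278))/2690 = 8575/4278.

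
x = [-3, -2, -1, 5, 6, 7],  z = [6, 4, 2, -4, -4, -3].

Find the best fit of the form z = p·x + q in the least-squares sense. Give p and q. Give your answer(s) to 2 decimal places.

Sums needed: Σx·x = 124, Σx = 12, Σ1 = 6.
For Mᵀz: Σx·z = -93, Σz = 1.
So MᵀM·[p, q]ᵀ = Mᵀz: [[124, 12]; [12, 6]]·[p, q]ᵀ = [-93, 1]ᵀ.
Determinant 124·6 − 12² = 600.
p = ((-93)·6 − 12·1)/600 = -19/20; q = (124·1 − 12·(-93))/600 = 31/15.

p = -0.95, q = 2.07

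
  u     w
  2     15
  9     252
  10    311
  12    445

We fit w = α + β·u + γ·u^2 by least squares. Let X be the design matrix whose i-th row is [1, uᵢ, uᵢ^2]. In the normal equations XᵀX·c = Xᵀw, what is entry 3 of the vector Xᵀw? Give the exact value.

115652

Entry 3 ↔ basis u^2, so (Xᵀw)_{3} = Σᵢ (u^2)·wᵢ = (4)·(15) + (81)·(252) + (100)·(311) + (144)·(445) = 115652.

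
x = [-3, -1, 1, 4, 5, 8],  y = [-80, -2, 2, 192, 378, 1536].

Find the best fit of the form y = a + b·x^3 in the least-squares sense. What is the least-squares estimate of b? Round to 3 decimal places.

From the data, Σ1 = 6, Σx^3 = 674, Σx^3·x^3 = 282596.
For Aᵀy: Σy = 2026, Σx^3·y = 848134.
Eliminating b: 282596·(row 1) − 674·(row 2) gives 1241300·a = 282596·2026 − 674·848134 = 897180, so a = 44859/62065.
Then b = (848134 − 674·(44859/62065))/282596 = 186164/62065.

b = 3.000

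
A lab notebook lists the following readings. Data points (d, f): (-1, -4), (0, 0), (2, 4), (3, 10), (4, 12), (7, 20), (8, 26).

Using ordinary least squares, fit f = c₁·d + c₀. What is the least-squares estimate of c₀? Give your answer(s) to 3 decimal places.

Entries of MᵀM: Σd·d = 143, Σd = 23, Σ1 = 7.
For Mᵀf: Σd·f = 438, Σf = 68.
MᵀM·[c₁, c₀]ᵀ = Mᵀf becomes [[143, 23]; [23, 7]]·[c₁, c₀]ᵀ = [438, 68]ᵀ.
Determinant 143·7 − 23² = 472.
c₁ = (438·7 − 23·68)/472 = 751/236; c₀ = (143·68 − 23·438)/472 = -175/236.

c₀ = -0.742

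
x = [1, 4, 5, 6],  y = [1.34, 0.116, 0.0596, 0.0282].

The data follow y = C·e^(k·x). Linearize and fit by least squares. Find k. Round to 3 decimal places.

k = -0.774

Taking logs, ln y = k·x + ln C, so regress ln y on x.
XᵀX = [[78.0000, 16.0000]; [16.0000, 4]], rhs = [-43.8351, -8.2500]ᵀ  (here Σx = 16.0000, Σ(x)² = 78.0000, Σln y = -8.2500, Σx·ln y = -43.8351).
Slope k = (n·Σx·ln y − Σx·Σln y)/(n·Σ(x)² − (Σx)²) = (4·-43.8351 − 16.0000·-8.2500)/56.0000 = -0.77393; ln C = (Σln y − k·Σx)/n = 1.03320.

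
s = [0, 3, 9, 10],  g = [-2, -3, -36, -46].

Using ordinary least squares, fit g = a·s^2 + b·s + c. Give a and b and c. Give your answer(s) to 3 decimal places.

a = -0.584, b = 1.462, c = -2.041

The normal system XᵀX·[a, b, c]ᵀ = Xᵀg is [[16642, 1756, 190]; [1756, 190, 22]; [190, 22, 4]]·[a, b, c]ᵀ = [-7543, -793, -87]ᵀ.
Row-reducing yields a = -3905/6684, b = 9773/6684, c = -4547/2228.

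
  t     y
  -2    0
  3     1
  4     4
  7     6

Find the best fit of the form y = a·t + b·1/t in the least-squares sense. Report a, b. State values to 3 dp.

The normal equations are: 78·a + 4·b = 61;  4·a + (3133/7056)·b = 46/21.
(Σt·t = 78, Σt·1/t = 4, Σ1/t·1/t = 3133/7056, Σt·y = 61, Σ1/t·y = 46/21.)
Eliminating b: (3133/7056)·(row 1) − 4·(row 2) gives (21913/1176)·a = (3133/7056)·61 − 4·(46/21) = 129289/7056, so a = 129289/131478.
Then b = ((46/21) − 4·(129289/131478))/(3133/7056) = -86016/21913.

a = 0.983, b = -3.925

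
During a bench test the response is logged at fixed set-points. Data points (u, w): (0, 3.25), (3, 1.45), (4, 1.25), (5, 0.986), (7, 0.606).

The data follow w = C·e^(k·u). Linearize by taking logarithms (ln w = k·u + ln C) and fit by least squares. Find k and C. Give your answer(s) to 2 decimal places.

k = -0.24, C = 3.17

With ln wᵢ as the transformed response and uᵢ as the regressor:
AᵀA = [[99.0000, 19.0000]; [19.0000, 5]], rhs = [-1.5694, 1.2584]ᵀ  (here Σu = 19.0000, Σ(u)² = 99.0000, Σln w = 1.2584, Σu·ln w = -1.5694).
Solving (det = 134.0000): k = -0.23699, ln C = 1.15223, so C = exp(1.15223) = 3.16523.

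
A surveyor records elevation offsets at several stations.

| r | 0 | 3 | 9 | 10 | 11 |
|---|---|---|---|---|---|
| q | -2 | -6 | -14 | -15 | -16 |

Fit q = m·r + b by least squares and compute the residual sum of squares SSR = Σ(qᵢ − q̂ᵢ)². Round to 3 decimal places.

SSR = 0.178

With design matrix M, MᵀM = [[311, 33]; [33, 5]] and Mᵀq = [-470, -53]ᵀ.
Eliminating b: 5·(row 1) − 33·(row 2) gives 466·m = 5·(-470) − 33·(-53) = -601, so m = -601/466.
Then b = ((-53) − 33·(-601/466))/5 = -973/466.
Residuals: 41/466, -10/233, -71/233, -7/466, 64/233; SSR = 83/466.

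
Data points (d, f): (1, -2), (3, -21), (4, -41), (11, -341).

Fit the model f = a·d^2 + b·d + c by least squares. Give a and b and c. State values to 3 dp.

Sums needed: Σd^2·d^2 = 14979, Σd^2·d = 1423, Σd^2 = 147, Σd·d = 147, Σd = 19, Σ1 = 4.
For Aᵀf: Σd^2·f = -42108, Σd·f = -3980, Σf = -405.
Solving the 3×3 system (Gaussian elimination) gives a = -54709/18218, b = 38583/18218, c = -8643/9109.

a = -3.003, b = 2.118, c = -0.949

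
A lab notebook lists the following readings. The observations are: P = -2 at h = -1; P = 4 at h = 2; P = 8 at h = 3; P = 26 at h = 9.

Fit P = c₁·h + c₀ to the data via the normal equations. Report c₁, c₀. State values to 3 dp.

c₁ = 2.863, c₀ = -0.303

Sums needed: Σh·h = 95, Σh = 13, Σ1 = 4.
Moment sums: Σh·P = 268, ΣP = 36.
MᵀM·[c₁, c₀]ᵀ = MᵀP becomes [[95, 13]; [13, 4]]·[c₁, c₀]ᵀ = [268, 36]ᵀ.
Eliminating c₀: 4·(row 1) − 13·(row 2) gives 211·c₁ = 4·268 − 13·36 = 604, so c₁ = 604/211.
Then c₀ = (36 − 13·(604/211))/4 = -64/211.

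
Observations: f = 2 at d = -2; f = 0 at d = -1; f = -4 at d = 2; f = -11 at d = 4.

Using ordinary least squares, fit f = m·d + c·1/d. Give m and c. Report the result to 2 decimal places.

m = -2.80, c = 3.48

The normal system AᵀA·[m, c]ᵀ = Aᵀf is [[25, 4]; [4, 25/16]]·[m, c]ᵀ = [-56, -23/4]ᵀ.
Eliminating c: (25/16)·(row 1) − 4·(row 2) gives (369/16)·m = (25/16)·(-56) − 4·(-23/4) = -129/2, so m = -344/123.
Then c = ((-23/4) − 4·(-344/123))/(25/16) = 428/123.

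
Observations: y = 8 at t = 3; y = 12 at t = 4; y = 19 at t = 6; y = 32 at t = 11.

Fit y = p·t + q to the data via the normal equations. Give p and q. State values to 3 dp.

With design matrix A, AᵀA = [[182, 24]; [24, 4]] and Aᵀy = [538, 71]ᵀ.
Δ = 182·4 − 24² = 152.
p = (538·4 − 24·71)/152 = 56/19; q = (182·71 − 24·538)/152 = 5/76.

p = 2.947, q = 0.066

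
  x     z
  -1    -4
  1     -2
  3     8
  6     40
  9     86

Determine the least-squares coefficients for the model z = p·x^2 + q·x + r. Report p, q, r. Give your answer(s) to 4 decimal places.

p = 0.9659, q = 1.3519, r = -3.9935

Setting ∂/∂p … = 0 gives: 7940·p + 972·q + 128·r = 8472;  972·p + 128·q + 18·r = 1040;  128·p + 18·q + 5·r = 128.
Solving the 3×3 system (Gaussian elimination) gives p = 5039/5217, q = 2351/1739, r = -20834/5217.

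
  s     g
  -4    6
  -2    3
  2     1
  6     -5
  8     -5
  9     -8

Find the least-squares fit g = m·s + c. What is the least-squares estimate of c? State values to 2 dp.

c = 1.83

Sums needed: Σs·s = 205, Σs = 19, Σ1 = 6.
Moment sums: Σs·g = -170, Σg = -8.
Normal equations: [[205, 19]; [19, 6]]·[m, c]ᵀ = [-170, -8]ᵀ.
Δ = 205·6 − 19² = 869.
m = ((-170)·6 − 19·(-8))/869 = -868/869; c = (205·(-8) − 19·(-170))/869 = 1590/869.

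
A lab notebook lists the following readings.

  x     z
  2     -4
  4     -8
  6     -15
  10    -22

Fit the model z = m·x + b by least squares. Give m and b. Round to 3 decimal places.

m = -2.300, b = 0.400

From the data, Σx·x = 156, Σx = 22, Σ1 = 4.
For Mᵀz: Σx·z = -350, Σz = -49.
MᵀM·[m, b]ᵀ = Mᵀz becomes [[156, 22]; [22, 4]]·[m, b]ᵀ = [-350, -49]ᵀ.
det = 156·4 − 22² = 140.
m = ((-350)·4 − 22·(-49))/140 = -23/10; b = (156·(-49) − 22·(-350))/140 = 2/5.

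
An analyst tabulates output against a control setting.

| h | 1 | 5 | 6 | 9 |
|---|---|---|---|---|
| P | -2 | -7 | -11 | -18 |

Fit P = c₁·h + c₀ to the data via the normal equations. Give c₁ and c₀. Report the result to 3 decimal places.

Compute the Gram sums: Σh·h = 143, Σh = 21, Σ1 = 4.
Moment sums: Σh·P = -265, ΣP = -38.
So AᵀA·[c₁, c₀]ᵀ = AᵀP: [[143, 21]; [21, 4]]·[c₁, c₀]ᵀ = [-265, -38]ᵀ.
Eliminating c₀: 4·(row 1) − 21·(row 2) gives 131·c₁ = 4·(-265) − 21·(-38) = -262, so c₁ = -2.
Then c₀ = ((-38) − 21·(-2))/4 = 1.

c₁ = -2.000, c₀ = 1.000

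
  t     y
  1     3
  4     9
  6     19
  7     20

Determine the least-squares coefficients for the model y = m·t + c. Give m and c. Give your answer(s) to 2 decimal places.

The normal equations are: 102·m + 18·c = 293;  18·m + 4·c = 51.
Determinant 102·4 − 18² = 84.
m = (293·4 − 18·51)/84 = 127/42; c = (102·51 − 18·293)/84 = -6/7.

m = 3.02, c = -0.86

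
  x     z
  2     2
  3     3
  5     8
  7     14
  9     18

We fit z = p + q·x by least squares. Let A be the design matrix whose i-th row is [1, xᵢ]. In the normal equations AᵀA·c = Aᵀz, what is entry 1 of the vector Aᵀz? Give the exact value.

Entry 1 ↔ basis 1, so (Aᵀz)_{1} = Σᵢ zᵢ = (1)·(2) + (1)·(3) + (1)·(8) + (1)·(14) + (1)·(18) = 45.

45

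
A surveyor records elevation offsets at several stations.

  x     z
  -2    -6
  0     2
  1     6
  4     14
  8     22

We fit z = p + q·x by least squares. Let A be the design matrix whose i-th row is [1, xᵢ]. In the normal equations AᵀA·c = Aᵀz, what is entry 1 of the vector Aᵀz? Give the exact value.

38

Entry 1 ↔ basis 1, so (Aᵀz)_{1} = Σᵢ zᵢ = (1)·(-6) + (1)·(2) + (1)·(6) + (1)·(14) + (1)·(22) = 38.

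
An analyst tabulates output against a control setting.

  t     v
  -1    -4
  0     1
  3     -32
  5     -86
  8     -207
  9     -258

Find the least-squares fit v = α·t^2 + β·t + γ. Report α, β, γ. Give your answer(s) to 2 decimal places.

With design matrix M, MᵀM = [[11364, 1392, 180]; [1392, 180, 24]; [180, 24, 6]] and Mᵀv = [-36588, -4500, -586]ᵀ.
Solving the 3×3 system (Gaussian elimination) gives α = -440/147, β = -253/147, γ = -145/147.

α = -2.99, β = -1.72, γ = -0.99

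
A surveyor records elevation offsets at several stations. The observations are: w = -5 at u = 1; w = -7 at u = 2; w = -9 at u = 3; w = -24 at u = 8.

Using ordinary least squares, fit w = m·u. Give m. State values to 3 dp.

m = -3.051

Setting ∂/∂m … = 0 gives: 78·m = -238.
m = (-238)/78 = -3.05128.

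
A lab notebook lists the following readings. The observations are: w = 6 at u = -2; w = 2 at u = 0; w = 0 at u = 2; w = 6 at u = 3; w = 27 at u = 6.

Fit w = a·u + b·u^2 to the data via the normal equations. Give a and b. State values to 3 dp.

Entries of MᵀM: Σu·u = 53, Σu·u^2 = 243, Σu^2·u^2 = 1409.
Moment sums: Σu·w = 168, Σu^2·w = 1050.
Normal equations: [[53, 243]; [243, 1409]]·[a, b]ᵀ = [168, 1050]ᵀ.
Determinant 53·1409 − 243² = 15628.
a = (168·1409 − 243·1050)/15628 = -9219/7814; b = (53·1050 − 243·168)/15628 = 7413/7814.

a = -1.180, b = 0.949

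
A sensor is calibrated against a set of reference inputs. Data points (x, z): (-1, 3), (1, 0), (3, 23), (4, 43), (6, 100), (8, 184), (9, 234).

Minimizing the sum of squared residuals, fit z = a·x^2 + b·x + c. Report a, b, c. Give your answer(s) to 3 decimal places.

a = 3.037, b = -1.180, c = -1.328

Entries of MᵀM: Σx^2·x^2 = 12292, Σx^2·x = 1548, Σx^2 = 208, Σx·x = 208, Σx = 30, Σ1 = 7.
And Σx^2·z = 35228, Σx·z = 4416, Σz = 587.
So MᵀM·[a, b, c]ᵀ = Mᵀz: [[12292, 1548, 208]; [1548, 208, 30]; [208, 30, 7]]·[a, b, c]ᵀ = [35228, 4416, 587]ᵀ.
Row-reducing yields a = 48131/15848, b = -18705/15848, c = -10523/7924.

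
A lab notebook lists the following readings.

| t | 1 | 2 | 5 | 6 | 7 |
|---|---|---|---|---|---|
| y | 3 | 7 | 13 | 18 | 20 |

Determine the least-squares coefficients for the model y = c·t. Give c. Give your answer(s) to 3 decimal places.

Setting ∂/∂c … = 0 gives: 115·c = 330.
(Σt·t = 115, Σt·y = 330.)
c = 330/115 = 2.86957.

c = 2.870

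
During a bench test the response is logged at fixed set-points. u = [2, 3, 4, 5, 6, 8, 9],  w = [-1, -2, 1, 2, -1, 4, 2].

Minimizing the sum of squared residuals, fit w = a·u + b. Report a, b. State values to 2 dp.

With design matrix M, MᵀM = [[235, 37]; [37, 7]] and Mᵀw = [50, 5]ᵀ.
det = 235·7 − 37² = 276.
a = (50·7 − 37·5)/276 = 55/92; b = (235·5 − 37·50)/276 = -225/92.

a = 0.60, b = -2.45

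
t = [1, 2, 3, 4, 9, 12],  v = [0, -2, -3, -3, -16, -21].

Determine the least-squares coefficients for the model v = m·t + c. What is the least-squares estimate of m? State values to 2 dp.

m = -1.99

Compute the Gram sums: Σt·t = 255, Σt = 31, Σ1 = 6.
For Mᵀv: Σt·v = -421, Σv = -45.
Eliminating c: 6·(row 1) − 31·(row 2) gives 569·m = 6·(-421) − 31·(-45) = -1131, so m = -1131/569.
Then c = ((-45) − 31·(-1131/569))/6 = 1576/569.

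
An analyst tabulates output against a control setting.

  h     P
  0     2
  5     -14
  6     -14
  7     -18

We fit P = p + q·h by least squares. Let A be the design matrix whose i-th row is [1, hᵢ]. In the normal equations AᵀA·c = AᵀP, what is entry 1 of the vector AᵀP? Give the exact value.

-44

Entry 1 ↔ basis 1, so (AᵀP)_{1} = Σᵢ Pᵢ = (1)·(2) + (1)·(-14) + (1)·(-14) + (1)·(-18) = -44.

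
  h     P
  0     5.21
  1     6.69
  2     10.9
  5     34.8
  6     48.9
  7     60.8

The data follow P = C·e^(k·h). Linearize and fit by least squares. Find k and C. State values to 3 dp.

k = 0.369, C = 5.068

Let Y = ln P. Fitting Y = k·h + ln C by least squares:
Over the data: Σh = 21.0000, Σ(h)² = 115.0000, Σln P = 17.4869, Σh·ln P = 76.5180.
Normal system: [[115.0000, 21.0000]; [21.0000, 6]]·[k, ln C]ᵀ = [76.5180, 17.4869]ᵀ.
Slope k = (n·Σh·ln P − Σh·Σln P)/(n·Σ(h)² − (Σh)²) = (6·76.5180 − 21.0000·17.4869)/249.0000 = 0.36901; ln C = (Σln P − k·Σh)/n = 1.62297, so C = exp(1.62297) = 5.06813.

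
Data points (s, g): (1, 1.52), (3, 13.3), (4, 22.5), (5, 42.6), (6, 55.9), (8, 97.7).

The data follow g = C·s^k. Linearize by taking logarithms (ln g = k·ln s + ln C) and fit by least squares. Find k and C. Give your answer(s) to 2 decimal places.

k = 2.02, C = 1.49

Linearized form: ln g = k·ln s + ln C. From the 6 transformed points,
Over the data: Σln s = 7.9655, Σ(ln s)² = 13.2535, Σln g = 18.4773, Σln s·ln g = 29.9346.
Normal system: [[13.2535, 7.9655]; [7.9655, 6]]·[k, ln C]ᵀ = [29.9346, 18.4773]ᵀ.
Slope k = (n·Σln s·ln g − Σln s·Σln g)/(n·Σ(ln s)² − (Σln s)²) = (6·29.9346 − 7.9655·18.4773)/16.0713 = 2.01763; ln C = (Σln g − k·Σln s)/n = 0.40096, so C = exp(0.40096) = 1.49326.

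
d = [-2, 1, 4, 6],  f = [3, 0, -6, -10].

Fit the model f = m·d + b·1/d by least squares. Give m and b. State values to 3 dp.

With design matrix A, AᵀA = [[57, 4]; [4, 193/144]] and Aᵀf = [-90, -14/3]ᵀ.
Determinant 57·(193/144) − 4² = 2899/48.
m = ((-90)·(193/144) − 4·(-14/3))/(2899/48) = -4894/2899; b = (57·(-14/3) − 4·(-90))/(2899/48) = 4512/2899.

m = -1.688, b = 1.556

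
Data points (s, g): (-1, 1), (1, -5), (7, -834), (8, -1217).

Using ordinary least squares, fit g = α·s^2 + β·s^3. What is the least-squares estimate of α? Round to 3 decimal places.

The normal system AᵀA·[α, β]ᵀ = Aᵀg is [[6499, 49575]; [49575, 379795]]·[α, β]ᵀ = [-118758, -909172]ᵀ.
Δ = 6499·379795 − 49575² = 10607080.
α = ((-118758)·379795 − 49575·(-909172))/10607080 = -3149271/1060708; β = (6499·(-909172) − 49575·(-118758))/10607080 = -10640489/5303540.

α = -2.969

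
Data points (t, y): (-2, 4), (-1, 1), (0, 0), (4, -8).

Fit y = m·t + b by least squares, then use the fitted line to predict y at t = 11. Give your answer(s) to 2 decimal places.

ŷ = -21.60

MᵀM·[m, b]ᵀ = Mᵀy reads: 21·m + 1·b = -41;  1·m + 4·b = -3.
(Σt·t = 21, Σt = 1, Σ1 = 4, Σt·y = -41, Σy = -3.)
Eliminating b: 4·(row 1) − 1·(row 2) gives 83·m = 4·(-41) − 1·(-3) = -161, so m = -161/83.
Then b = ((-3) − 1·(-161/83))/4 = -22/83.
At t = 11: ŷ = (-161/83)·(11) + (-22/83)·(1) = -1793/83.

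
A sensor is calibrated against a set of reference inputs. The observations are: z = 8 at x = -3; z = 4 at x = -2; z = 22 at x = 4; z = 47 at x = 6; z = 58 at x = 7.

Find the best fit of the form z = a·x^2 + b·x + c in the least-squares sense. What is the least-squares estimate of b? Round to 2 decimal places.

b = 1.13

The normal system MᵀM·[a, b, c]ᵀ = Mᵀz is [[4050, 588, 114]; [588, 114, 12]; [114, 12, 5]]·[a, b, c]ᵀ = [4974, 744, 139]ᵀ.
Row-reducing yields a = 3436/3439, b = 3886/3439, c = 7937/3439.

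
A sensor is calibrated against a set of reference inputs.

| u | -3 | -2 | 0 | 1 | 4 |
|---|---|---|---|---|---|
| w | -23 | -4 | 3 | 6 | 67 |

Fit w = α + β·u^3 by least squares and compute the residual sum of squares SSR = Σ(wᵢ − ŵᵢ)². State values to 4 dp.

SSR = 2.1102

With design matrix X, XᵀX = [[5, 30]; [30, 4890]] and Xᵀw = [49, 4947]ᵀ.
Eliminating β: 4890·(row 1) − 30·(row 2) gives 23550·α = 4890·49 − 30·4947 = 91200, so α = 608/157.
Then β = (4947 − 30·(608/157))/4890 = 1551/1570.
Residuals: -313/1570, 24/785, -137/157, 1789/1570, -77/785; SSR = 3313/1570.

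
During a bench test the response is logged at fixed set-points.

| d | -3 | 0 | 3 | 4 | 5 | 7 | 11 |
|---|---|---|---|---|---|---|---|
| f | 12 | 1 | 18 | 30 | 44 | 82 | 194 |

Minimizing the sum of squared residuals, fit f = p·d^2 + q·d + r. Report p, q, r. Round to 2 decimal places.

p = 1.50, q = 1.04, r = 1.44

AᵀA·[p, q, r]ᵀ = Aᵀf reads: 18085·p + 1863·q + 229·r = 29342;  1863·p + 229·q + 27·r = 3066;  229·p + 27·q + 7·r = 381.
(Σd^2·d^2 = 18085, Σd^2·d = 1863, Σd^2 = 229, Σd·d = 229, Σd = 27, Σ1 = 7, Σd^2·f = 29342, Σd·f = 3066, Σf = 381.)
Solving the 3×3 system (Gaussian elimination) gives p = 950735/634944, q = 219435/211648, r = 458651/317472.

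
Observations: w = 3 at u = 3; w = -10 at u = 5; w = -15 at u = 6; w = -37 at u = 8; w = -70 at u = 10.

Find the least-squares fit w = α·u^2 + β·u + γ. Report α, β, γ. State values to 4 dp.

α = -1.0559, β = 3.5061, γ = 1.1773

Compute the Gram sums: Σu^2·u^2 = 16098, Σu^2·u = 1880, Σu^2 = 234, Σu·u = 234, Σu = 32, Σ1 = 5.
For Xᵀw: Σu^2·w = -10131, Σu·w = -1127, Σw = -129.
XᵀX·[α, β, γ]ᵀ = Xᵀw becomes [[16098, 1880, 234]; [1880, 234, 32]; [234, 32, 5]]·[α, β, γ]ᵀ = [-10131, -1127, -129]ᵀ.
Row-reducing yields α = -10709/10142, β = 35559/10142, γ = 5970/5071.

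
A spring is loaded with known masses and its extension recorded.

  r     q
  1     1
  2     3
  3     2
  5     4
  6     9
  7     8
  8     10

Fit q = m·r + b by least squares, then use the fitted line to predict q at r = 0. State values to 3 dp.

q̂ = -0.616

Sums needed: Σr·r = 188, Σr = 32, Σ1 = 7.
Moment sums: Σr·q = 223, Σq = 37.
XᵀX·[m, b]ᵀ = Xᵀq becomes [[188, 32]; [32, 7]]·[m, b]ᵀ = [223, 37]ᵀ.
Eliminating b: 7·(row 1) − 32·(row 2) gives 292·m = 7·223 − 32·37 = 377, so m = 377/292.
Then b = (37 − 32·(377/292))/7 = -45/73.
At r = 0: q̂ = (377/292)·(0) + (-45/73)·(1) = -45/73.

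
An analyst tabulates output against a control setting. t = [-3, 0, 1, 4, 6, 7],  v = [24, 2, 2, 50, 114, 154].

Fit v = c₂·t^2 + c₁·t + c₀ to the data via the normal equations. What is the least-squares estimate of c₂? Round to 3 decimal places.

MᵀM·[c₂, c₁, c₀]ᵀ = Mᵀv reads: 4035·c₂ + 597·c₁ + 111·c₀ = 12668;  597·c₂ + 111·c₁ + 15·c₀ = 1892;  111·c₂ + 15·c₁ + 6·c₀ = 346.
Row-reducing yields c₂ = 7361/2420, c₁ = 5449/7260, c₀ = -53/110.

c₂ = 3.042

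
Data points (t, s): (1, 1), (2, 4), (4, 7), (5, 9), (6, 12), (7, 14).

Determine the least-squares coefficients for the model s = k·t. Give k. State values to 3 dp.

Forming XᵀX = [[131]] and Xᵀs = [252]ᵀ gives XᵀX·[k]ᵀ = Xᵀs.
Hence k = 252 / 131 ≈ 1.92366.

k = 1.924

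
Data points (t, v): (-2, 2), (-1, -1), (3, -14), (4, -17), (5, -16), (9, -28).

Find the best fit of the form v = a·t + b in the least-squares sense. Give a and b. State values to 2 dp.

a = -2.72, b = -4.17

With design matrix M, MᵀM = [[136, 18]; [18, 6]] and Mᵀv = [-445, -74]ᵀ.
Determinant 136·6 − 18² = 492.
a = ((-445)·6 − 18·(-74))/492 = -223/82; b = (136·(-74) − 18·(-445))/492 = -1027/246.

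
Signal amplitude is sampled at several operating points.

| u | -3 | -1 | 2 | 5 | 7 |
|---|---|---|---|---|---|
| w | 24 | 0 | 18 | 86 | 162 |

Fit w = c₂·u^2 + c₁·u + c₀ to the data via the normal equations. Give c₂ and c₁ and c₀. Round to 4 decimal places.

Forming MᵀM = [[3124, 448, 88]; [448, 88, 10]; [88, 10, 5]] and Mᵀw = [10376, 1528, 290]ᵀ gives MᵀM·[c₂, c₁, c₀]ᵀ = Mᵀw.
Solving the 3×3 system (Gaussian elimination) gives c₂ = 1850/609, c₁ = 18533/10353, c₀ = 3296/3451.

c₂ = 3.0378, c₁ = 1.7901, c₀ = 0.9551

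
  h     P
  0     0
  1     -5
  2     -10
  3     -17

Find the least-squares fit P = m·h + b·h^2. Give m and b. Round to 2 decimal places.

Sums needed: Σh·h = 14, Σh·h^2 = 36, Σh^2·h^2 = 98.
And Σh·P = -76, Σh^2·P = -198.
det = 14·98 − 36² = 76.
m = ((-76)·98 − 36·(-198))/76 = -80/19; b = (14·(-198) − 36·(-76))/76 = -9/19.

m = -4.21, b = -0.47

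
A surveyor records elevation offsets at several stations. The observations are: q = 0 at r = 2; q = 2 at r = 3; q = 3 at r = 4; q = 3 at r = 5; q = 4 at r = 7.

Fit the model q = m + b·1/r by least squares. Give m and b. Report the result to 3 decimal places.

From the data, Σ1 = 5, Σ1/r = 599/420, Σ1/r·1/r = 85381/176400.
And Σq = 12, Σ1/r·q = 1087/420.
So XᵀX·[m, b]ᵀ = Xᵀq: [[5, 599/420]; [599/420, 85381/176400]]·[m, b]ᵀ = [12, 1087/420]ᵀ.
det = 5·(85381/176400) − (599/420)² = 8513/22050.
m = (12·(85381/176400) − (599/420)·(1087/420))/(8513/22050) = 373459/68104; b = (5·(1087/420) − (599/420)·12)/(8513/22050) = -184065/17026.

m = 5.484, b = -10.811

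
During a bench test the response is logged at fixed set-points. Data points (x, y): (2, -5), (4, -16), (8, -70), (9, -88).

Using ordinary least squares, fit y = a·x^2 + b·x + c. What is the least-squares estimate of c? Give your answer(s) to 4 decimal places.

c = -2.8830

With design matrix A, AᵀA = [[10929, 1313, 165]; [1313, 165, 23]; [165, 23, 4]] and Aᵀy = [-11884, -1426, -179]ᵀ.
Row-reducing yields a = -2867/2342, b = 3515/2342, c = -3376/1171.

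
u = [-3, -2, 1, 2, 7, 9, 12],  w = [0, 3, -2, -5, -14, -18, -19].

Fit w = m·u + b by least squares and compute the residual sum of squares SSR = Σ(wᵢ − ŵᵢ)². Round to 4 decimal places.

Sums needed: Σu·u = 292, Σu = 26, Σ1 = 7.
Moment sums: Σu·w = -506, Σw = -55.
Normal equations: [[292, 26]; [26, 7]]·[m, b]ᵀ = [-506, -55]ᵀ.
det = 292·7 − 26² = 1368.
m = ((-506)·7 − 26·(-55))/1368 = -88/57; b = (292·(-55) − 26·(-506))/1368 = -121/57.
Residuals: -143/57, 116/57, 5/3, 4/19, -61/57, -113/57, 94/57; SSR = 400/19.

SSR = 21.0526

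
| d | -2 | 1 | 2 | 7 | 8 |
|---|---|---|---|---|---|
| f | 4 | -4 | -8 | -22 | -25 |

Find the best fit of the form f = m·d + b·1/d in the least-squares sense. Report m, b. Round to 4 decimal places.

m = -3.1123, b = -0.4599

Compute the Gram sums: Σd·d = 122, Σd·1/d = 5, Σ1/d·1/d = 4817/3136.
Right-hand side: Σd·f = -382, Σ1/d·f = -911/56.
Normal equations: [[122, 5]; [5, 4817/3136]]·[m, b]ᵀ = [-382, -911/56]ᵀ.
Eliminating b: (4817/3136)·(row 1) − 5·(row 2) gives (254637/1568)·m = (4817/3136)·(-382) − 5·(-911/56) = -792507/1568, so m = -264169/84879.
Then b = ((-911/56) − 5·(-264169/84879))/(4817/3136) = -39032/84879.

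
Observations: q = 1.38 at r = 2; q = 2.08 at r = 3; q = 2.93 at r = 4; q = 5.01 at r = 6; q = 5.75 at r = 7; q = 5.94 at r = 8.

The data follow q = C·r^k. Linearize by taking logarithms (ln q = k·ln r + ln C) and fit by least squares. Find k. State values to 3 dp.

k = 1.116

Linearized form: ln q = k·ln r + ln C. From the 6 transformed points,
Σln r = 8.9952, Σ(ln r)² = 14.9303, Σln q = 7.2718, Σln r·ln q = 12.5142.
Equations: 14.9303·k + 8.9952·ln C = 12.5142;  8.9952·k + 6·ln C = 7.2718.
Δ = 14.9303·6 − (8.9952)² = 8.6686; k = (12.5142·6 − 8.9952·7.2718)/8.6686 = 1.11598, ln C = (14.9303·7.2718 − 8.9952·12.5142)/8.6686 = -0.46110.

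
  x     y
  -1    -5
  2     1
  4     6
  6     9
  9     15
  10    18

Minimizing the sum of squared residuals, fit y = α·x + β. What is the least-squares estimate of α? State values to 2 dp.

α = 2.05

Entries of AᵀA: Σx·x = 238, Σx = 30, Σ1 = 6.
And Σx·y = 400, Σy = 44.
So AᵀA·[α, β]ᵀ = Aᵀy: [[238, 30]; [30, 6]]·[α, β]ᵀ = [400, 44]ᵀ.
Eliminating β: 6·(row 1) − 30·(row 2) gives 528·α = 6·400 − 30·44 = 1080, so α = 45/22.
Then β = (44 − 30·(45/22))/6 = -191/66.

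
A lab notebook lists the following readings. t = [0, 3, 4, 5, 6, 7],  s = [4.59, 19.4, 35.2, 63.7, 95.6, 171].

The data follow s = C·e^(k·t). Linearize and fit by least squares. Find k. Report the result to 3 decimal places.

k = 0.519

Linearized form: ln s = k·t + ln C. From the 6 transformed points,
Σt = 25.0000, Σ(t)² = 135.0000, Σln s = 21.9062, Σt·ln s = 107.2636.
Normal system: [[135.0000, 25.0000]; [25.0000, 6]]·[k, ln C]ᵀ = [107.2636, 21.9062]ᵀ.
Solving (det = 185.0000): k = 0.51852, ln C = 1.49054.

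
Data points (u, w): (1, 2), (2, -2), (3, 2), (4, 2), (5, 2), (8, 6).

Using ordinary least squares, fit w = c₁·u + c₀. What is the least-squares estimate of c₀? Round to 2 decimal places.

c₀ = -0.98

Normal-equation sums: Σu·u = 119, Σu = 23, Σ1 = 6.
Right-hand side: Σu·w = 70, Σw = 12.
So MᵀM·[c₁, c₀]ᵀ = Mᵀw: [[119, 23]; [23, 6]]·[c₁, c₀]ᵀ = [70, 12]ᵀ.
det = 119·6 − 23² = 185.
c₁ = (70·6 − 23·12)/185 = 144/185; c₀ = (119·12 − 23·70)/185 = -182/185.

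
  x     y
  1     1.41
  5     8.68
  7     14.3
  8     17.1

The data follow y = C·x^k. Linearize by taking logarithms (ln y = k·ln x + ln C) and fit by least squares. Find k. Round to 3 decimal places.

k = 1.188

Taking logs, ln y = k·ln x + ln C, so regress ln y on ln x.
Σln x = 5.6348, Σ(ln x)² = 10.7009, Σln y = 8.0039, Σln x·ln y = 14.5584.
Normal system: [[10.7009, 5.6348]; [5.6348, 4]]·[k, ln C]ᵀ = [14.5584, 8.0039]ᵀ.
Δ = 10.7009·4 − (5.6348)² = 11.0529; k = (14.5584·4 − 5.6348·8.0039)/11.0529 = 1.18818, ln C = (10.7009·8.0039 − 5.6348·14.5584)/11.0529 = 0.32720.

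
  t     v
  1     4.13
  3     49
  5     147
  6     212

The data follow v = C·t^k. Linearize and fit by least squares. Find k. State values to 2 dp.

k = 2.21

Linearized form: ln v = k·ln t + ln C. From the 4 transformed points,
AᵀA = [[7.0076, 4.4998]; [4.4998, 4]], rhs = [21.9051, 15.6571]ᵀ  (here Σln t = 4.4998, Σ(ln t)² = 7.0076, Σln v = 15.6571, Σln t·ln v = 21.9051).
Slope k = (n·Σln t·ln v − Σln t·Σln v)/(n·Σ(ln t)² − (Σln t)²) = (4·21.9051 − 4.4998·15.6571)/7.7823 = 2.20583; ln C = (Σln v − k·Σln t)/n = 1.43283.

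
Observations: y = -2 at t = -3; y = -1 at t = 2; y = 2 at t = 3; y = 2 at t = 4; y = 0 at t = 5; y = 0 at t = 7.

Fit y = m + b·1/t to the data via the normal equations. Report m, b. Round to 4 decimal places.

m = -0.3627, b = 2.9065

Entries of AᵀA: Σ1 = 6, Σ1/t = 153/140, Σ1/t·1/t = 104981/176400.
Right-hand side: Σy = 1, Σ1/t·y = 4/3.
AᵀA·[m, b]ᵀ = Aᵀy becomes [[6, 153/140]; [153/140, 104981/176400]]·[m, b]ᵀ = [1, 4/3]ᵀ.
det = 6·(104981/176400) − (153/140)² = 27947/11760.
m = (1·(104981/176400) − (153/140)·(4/3))/(27947/11760) = -152059/419205; b = (6·(4/3) − (153/140)·1)/(27947/11760) = 81228/27947.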